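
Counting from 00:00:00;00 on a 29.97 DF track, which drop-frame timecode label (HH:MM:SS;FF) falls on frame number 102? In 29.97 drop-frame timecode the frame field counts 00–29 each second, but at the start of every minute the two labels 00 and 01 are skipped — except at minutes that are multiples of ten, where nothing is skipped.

Ten DF minutes hold 17982 frames, so frame 102 lies in block 0 (frames 0–17981) with 102 frames into that block.
The block's first minute is 1800 frames and the rest 1798 each; 102 frames reaches minute 0, so 0 × 18 + 0 × 2 = 0 labels have been skipped so far.
Adding those back, label number 102 + 0 = 102 at 30 labels/s is 3 s + 12 f = 0 h 0 min 3 s frame 12, i.e. 00:00:03;12.

00:00:03;12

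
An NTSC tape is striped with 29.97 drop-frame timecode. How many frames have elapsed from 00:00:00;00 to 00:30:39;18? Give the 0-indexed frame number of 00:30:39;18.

As if non-drop at 30 labels/s: (0 × 3600 + 30 × 60 + 39) × 30 + 18 = 55188.
Minute boundaries passed: 30; those not divisible by 10: 30 − 3 = 27; dropped labels = 2 × 27 = 54.
Actual frame index = 55188 − 54 = 55134.

55134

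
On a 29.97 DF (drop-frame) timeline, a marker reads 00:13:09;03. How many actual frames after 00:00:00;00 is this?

As if non-drop at 30 labels/s: (0 × 3600 + 13 × 60 + 9) × 30 + 3 = 23673.
Minute boundaries passed: 13; those not divisible by 10: 13 − 1 = 12; dropped labels = 2 × 12 = 24.
Actual frame index = 23673 − 24 = 23649.

23649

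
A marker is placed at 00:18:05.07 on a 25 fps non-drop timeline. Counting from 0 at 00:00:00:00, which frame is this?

Total seconds to the label: (0 × 3600 + 18 × 60 + 5) = 1085.
Frame index = 1085 × 25 + 7 = 27132.

27132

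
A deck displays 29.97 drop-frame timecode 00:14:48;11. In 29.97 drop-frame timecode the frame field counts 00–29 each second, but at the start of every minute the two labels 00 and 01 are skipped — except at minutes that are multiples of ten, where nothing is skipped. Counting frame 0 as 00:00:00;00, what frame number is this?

26625

As if non-drop at 30 labels/s: (0 × 3600 + 14 × 60 + 48) × 30 + 11 = 26651.
Minute boundaries passed: 14; those not divisible by 10: 14 − 1 = 13; dropped labels = 2 × 13 = 26.
Actual frame index = 26651 − 26 = 26625.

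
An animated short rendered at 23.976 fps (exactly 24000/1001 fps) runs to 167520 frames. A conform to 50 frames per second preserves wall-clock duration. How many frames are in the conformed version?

349349 frames

Target frames = source frames × (target rate / source rate) = 167520 × (50)/(24000/1001) = 167520 × 1001/480 = 349349.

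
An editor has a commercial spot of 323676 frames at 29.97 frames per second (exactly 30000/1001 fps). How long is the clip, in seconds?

10799.9892 seconds

Running time = 323676 / (30000/1001) = 10799.9892 s.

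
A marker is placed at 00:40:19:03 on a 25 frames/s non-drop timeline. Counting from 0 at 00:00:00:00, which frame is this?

Total seconds to the label: (0 × 3600 + 40 × 60 + 19) = 2419.
Frame index = 2419 × 25 + 3 = 60478.

frame 60478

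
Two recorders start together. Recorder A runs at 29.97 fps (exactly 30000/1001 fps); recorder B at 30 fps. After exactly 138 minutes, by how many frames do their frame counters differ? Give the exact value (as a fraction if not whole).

138 min = 8280 s.
A emits 30000/1001 × 8280 = 248400000/1001 frames; B emits 30 × 8280 = 248400.
Difference = 248400/1001 frames (≈ 248.1518); B is ahead of A.

248400/1001 frames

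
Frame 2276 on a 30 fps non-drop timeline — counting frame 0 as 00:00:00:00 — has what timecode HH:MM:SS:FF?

2276 ÷ 30 = 75 full seconds, remainder 26 frames.
75 s = 0 h 1 min 15 s.
Timecode: 00:01:15:26.

00:01:15:26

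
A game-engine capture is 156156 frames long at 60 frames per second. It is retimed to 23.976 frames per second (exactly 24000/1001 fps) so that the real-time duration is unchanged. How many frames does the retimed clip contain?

Target frames = source frames × (target rate / source rate) = 156156 × (24000/1001)/(60) = 156156 × 400/1001 = 62400.

62400 frames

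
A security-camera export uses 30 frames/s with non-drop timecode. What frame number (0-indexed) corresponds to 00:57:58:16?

frame 104356

Total seconds to the label: (0 × 3600 + 57 × 60 + 58) = 3478.
Frame index = 3478 × 30 + 16 = 104356.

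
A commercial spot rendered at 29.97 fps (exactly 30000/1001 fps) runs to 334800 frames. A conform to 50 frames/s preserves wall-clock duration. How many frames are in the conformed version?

558558 frames

Target frames = source frames × (target rate / source rate) = 334800 × (50)/(30000/1001) = 334800 × 1001/600 = 558558.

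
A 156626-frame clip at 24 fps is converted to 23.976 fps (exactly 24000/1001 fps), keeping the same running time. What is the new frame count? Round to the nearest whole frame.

156470 frames

Frames at target rate = 156626 × (24000/1001) / (24) = 156626000/1001 ≈ 156469.530.
Nearest whole frame: 156470.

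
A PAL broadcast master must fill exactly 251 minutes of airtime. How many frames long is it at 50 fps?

753000 frames

251 min = 15060 s.
Frames = 15060 × 50 = 753000.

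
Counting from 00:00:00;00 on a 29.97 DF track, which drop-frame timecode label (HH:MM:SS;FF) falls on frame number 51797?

00:28:48;09

Each 10-minute DF block holds 10 × 60 × 30 − 9 × 2 = 17982 frames. 51797 ÷ 17982 → 2 full blocks, remainder 15833.
Within the partial block the first minute is 1800 frames and each further minute 1798, so 8 further minute boundaries passed. Total skipped labels = 18 × 2 + 2 × 8 = 52.
Non-drop label index = 51797 + 52 = 51849; at 30 labels/s that is 00:28:48:09, i.e. DF 00:28:48;09.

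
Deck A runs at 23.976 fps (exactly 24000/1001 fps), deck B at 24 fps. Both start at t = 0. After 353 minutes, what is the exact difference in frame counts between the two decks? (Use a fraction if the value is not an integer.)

508320/1001 frames

353 min = 21180 s.
A emits 24000/1001 × 21180 = 508320000/1001 frames; B emits 24 × 21180 = 508320.
Difference = 508320/1001 frames (≈ 507.8122); B is ahead of A.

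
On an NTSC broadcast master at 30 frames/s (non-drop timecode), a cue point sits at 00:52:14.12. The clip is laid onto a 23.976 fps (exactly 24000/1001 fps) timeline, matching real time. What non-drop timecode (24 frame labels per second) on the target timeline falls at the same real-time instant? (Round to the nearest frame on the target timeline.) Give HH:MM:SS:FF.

00:52:11:06

Source frame index: (0×3600 + 52×60 + 14) × 30 + 12 = 94032.
Real time: 94032 / (30) = 15672/5 s.
Target frame: (15672/5) × (24000/1001) = 75225600/1001 ≈ 75150.450 → 75150.
At 24 labels/s: frame 75150 → 00:52:11:06.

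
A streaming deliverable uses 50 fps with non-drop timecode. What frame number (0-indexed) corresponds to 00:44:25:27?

Total seconds to the label: (0 × 3600 + 44 × 60 + 25) = 2665.
Frame index = 2665 × 50 + 27 = 133277.

frame 133277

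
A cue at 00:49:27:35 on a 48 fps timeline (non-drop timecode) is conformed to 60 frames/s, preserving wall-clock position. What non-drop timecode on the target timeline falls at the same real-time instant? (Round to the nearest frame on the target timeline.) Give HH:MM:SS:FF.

Source frame index: (0×3600 + 49×60 + 27) × 48 + 35 = 142451.
Real time: 142451 / (48) = 142451/48 s.
Target frame: (142451/48) × (60) = 712255/4 ≈ 178063.750 → 178064.
At 60 labels/s: frame 178064 → 00:49:27:44.

00:49:27:44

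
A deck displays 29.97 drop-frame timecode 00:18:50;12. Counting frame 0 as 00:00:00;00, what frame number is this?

Complete 10-minute blocks: 1, each 17982 frames → 17982.
Remaining 8 whole minutes in the current block: 1800 + 7 × 1798 = 14386 frames.
Within the current minute: 50 × 30 + 12 − 2 = 1510 (labels ;00/;01 skipped at this minute). Total = 17982 + 14386 + 1510 = 33878.

33878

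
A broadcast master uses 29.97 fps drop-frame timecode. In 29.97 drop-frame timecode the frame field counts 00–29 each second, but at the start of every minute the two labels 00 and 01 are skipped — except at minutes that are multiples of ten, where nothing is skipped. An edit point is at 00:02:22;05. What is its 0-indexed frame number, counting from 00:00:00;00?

As if non-drop at 30 labels/s: (0 × 3600 + 2 × 60 + 22) × 30 + 5 = 4265.
Minute boundaries passed: 2; those not divisible by 10: 2 − 0 = 2; dropped labels = 2 × 2 = 4.
Actual frame index = 4265 − 4 = 4261.

4261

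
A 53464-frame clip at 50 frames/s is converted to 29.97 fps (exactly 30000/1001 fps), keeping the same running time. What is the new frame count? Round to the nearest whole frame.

Frames at target rate = 53464 × (30000/1001) / (50) = 32078400/1001 ≈ 32046.354.
Nearest whole frame: 32046.

32046 frames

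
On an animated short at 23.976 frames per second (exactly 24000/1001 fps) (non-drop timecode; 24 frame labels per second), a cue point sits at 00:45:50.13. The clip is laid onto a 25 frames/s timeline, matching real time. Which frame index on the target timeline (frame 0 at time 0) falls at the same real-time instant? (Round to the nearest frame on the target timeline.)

frame 68832

Source frame index: (0×3600 + 45×60 + 50) × 24 + 13 = 66013.
Real time: 66013 / (24000/1001) = 66079013/24000 s.
Target frame: (66079013/24000) × (25) = 66079013/960 ≈ 68832.305 → 68832.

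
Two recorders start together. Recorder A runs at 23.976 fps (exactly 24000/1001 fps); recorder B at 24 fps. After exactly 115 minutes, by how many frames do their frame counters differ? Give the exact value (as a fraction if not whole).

115 min = 6900 s.
A emits 24000/1001 × 6900 = 165600000/1001 frames; B emits 24 × 6900 = 165600.
Difference = 165600/1001 frames (≈ 165.4346); B is ahead of A.

165600/1001 frames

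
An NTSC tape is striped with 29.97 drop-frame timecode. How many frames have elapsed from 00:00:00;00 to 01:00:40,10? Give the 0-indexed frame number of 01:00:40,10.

109102

As if non-drop at 30 labels/s: (1 × 3600 + 0 × 60 + 40) × 30 + 10 = 109210.
Minute boundaries passed: 60; those not divisible by 10: 60 − 6 = 54; dropped labels = 2 × 54 = 108.
Actual frame index = 109210 − 108 = 109102.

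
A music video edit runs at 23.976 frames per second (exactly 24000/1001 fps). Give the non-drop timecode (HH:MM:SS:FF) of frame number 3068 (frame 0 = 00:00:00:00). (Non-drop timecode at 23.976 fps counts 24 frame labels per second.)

00:02:07:20

3068 ÷ 24 = 127 full seconds, remainder 20 frames.
127 s = 0 h 2 min 7 s.
Timecode: 00:02:07:20.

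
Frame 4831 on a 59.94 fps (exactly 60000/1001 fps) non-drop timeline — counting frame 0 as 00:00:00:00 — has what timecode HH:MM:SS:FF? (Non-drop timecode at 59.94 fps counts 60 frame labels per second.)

00:01:20:31

4831 ÷ 60 = 80 full seconds, remainder 31 frames.
80 s = 0 h 1 min 20 s.
Timecode: 00:01:20:31.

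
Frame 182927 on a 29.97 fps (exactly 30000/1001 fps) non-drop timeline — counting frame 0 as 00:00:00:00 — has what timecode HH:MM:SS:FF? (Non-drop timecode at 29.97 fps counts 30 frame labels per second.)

182927 ÷ 30 = 6097 full seconds, remainder 17 frames.
6097 s = 1 h 41 min 37 s.
Timecode: 01:41:37:17.

01:41:37:17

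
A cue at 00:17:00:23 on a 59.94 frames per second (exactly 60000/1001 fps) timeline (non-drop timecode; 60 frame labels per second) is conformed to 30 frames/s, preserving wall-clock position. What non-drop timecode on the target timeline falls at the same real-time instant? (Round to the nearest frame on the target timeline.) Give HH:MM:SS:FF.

Source frame index: (0×3600 + 17×60 + 0) × 60 + 23 = 61223.
Real time: 61223 / (60000/1001) = 61284223/60000 s.
Target frame: (61284223/60000) × (30) = 61284223/2000 ≈ 30642.111 → 30642.
At 30 labels/s: frame 30642 → 00:17:01:12.

00:17:01:12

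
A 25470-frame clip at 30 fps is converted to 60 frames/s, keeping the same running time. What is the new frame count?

50940 frames

Frames at target rate = 25470 × (60) / (30) = 50940.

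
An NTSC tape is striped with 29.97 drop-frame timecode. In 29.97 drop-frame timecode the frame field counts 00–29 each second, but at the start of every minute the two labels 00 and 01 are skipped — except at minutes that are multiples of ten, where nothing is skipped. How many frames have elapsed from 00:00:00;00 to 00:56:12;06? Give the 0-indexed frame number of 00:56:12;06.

As if non-drop at 30 labels/s: (0 × 3600 + 56 × 60 + 12) × 30 + 6 = 101166.
Minute boundaries passed: 56; those not divisible by 10: 56 − 5 = 51; dropped labels = 2 × 51 = 102.
Actual frame index = 101166 − 102 = 101064.

101064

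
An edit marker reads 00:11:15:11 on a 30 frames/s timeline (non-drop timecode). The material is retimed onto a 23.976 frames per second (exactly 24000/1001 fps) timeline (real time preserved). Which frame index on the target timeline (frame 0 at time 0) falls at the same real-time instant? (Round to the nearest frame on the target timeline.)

Source frame index: (0×3600 + 11×60 + 15) × 30 + 11 = 20261.
Real time: 20261 / (30) = 20261/30 s.
Target frame: (20261/30) × (24000/1001) = 16208800/1001 ≈ 16192.607 → 16193.

frame 16193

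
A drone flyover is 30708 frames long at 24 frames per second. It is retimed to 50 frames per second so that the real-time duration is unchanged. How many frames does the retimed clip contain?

Target frames = source frames × (target rate / source rate) = 30708 × (50)/(24) = 30708 × 25/12 = 63975.

63975 frames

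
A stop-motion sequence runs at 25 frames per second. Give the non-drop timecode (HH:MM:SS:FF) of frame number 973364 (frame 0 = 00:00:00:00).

973364 ÷ 25 = 38934 full seconds, remainder 14 frames.
38934 s = 10 h 48 min 54 s.
Timecode: 10:48:54:14.

10:48:54:14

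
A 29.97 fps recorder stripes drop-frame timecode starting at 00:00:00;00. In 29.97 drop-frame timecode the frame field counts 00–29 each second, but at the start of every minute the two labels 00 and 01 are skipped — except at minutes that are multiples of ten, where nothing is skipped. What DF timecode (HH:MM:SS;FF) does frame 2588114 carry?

23:59:16;26

Ten DF minutes hold 17982 frames, so frame 2588114 lies in block 143 (frames 2571426–2589407) with 16688 frames into that block.
The block's first minute is 1800 frames and the rest 1798 each; 16688 frames reaches minute 9, so 143 × 18 + 9 × 2 = 2592 labels have been skipped so far.
Adding those back, label number 2588114 + 2592 = 2590706 at 30 labels/s is 86356 s + 26 f = 23 h 59 min 16 s frame 26, i.e. 23:59:16;26.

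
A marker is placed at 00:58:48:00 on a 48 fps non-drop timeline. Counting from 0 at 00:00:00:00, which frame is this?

169344

Total seconds to the label: (0 × 3600 + 58 × 60 + 48) = 3528.
Frame index = 3528 × 48 + 0 = 169344.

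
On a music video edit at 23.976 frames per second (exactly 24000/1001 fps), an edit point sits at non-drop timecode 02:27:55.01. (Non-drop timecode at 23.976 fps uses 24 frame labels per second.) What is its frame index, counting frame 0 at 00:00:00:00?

frame 213001

Total seconds to the label: (2 × 3600 + 27 × 60 + 55) = 8875.
Frame index = 8875 × 24 + 1 = 213001.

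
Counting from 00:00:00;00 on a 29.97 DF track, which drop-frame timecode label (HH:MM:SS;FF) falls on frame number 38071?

Each 10-minute DF block holds 10 × 60 × 30 − 9 × 2 = 17982 frames. 38071 ÷ 17982 → 2 full blocks, remainder 2107.
Within the partial block the first minute is 1800 frames and each further minute 1798, so 1 further minute boundary passed. Total skipped labels = 18 × 2 + 2 × 1 = 38.
Non-drop label index = 38071 + 38 = 38109; at 30 labels/s that is 00:21:10:09, i.e. DF 00:21:10;09.

00:21:10;09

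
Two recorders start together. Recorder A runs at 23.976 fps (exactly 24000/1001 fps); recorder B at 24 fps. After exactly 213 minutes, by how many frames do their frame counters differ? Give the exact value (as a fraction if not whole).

306720/1001 frames

213 min = 12780 s.
A emits 24000/1001 × 12780 = 306720000/1001 frames; B emits 24 × 12780 = 306720.
Difference = 306720/1001 frames (≈ 306.4136); B is ahead of A.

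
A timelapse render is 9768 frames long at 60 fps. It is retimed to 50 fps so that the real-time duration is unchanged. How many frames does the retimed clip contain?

Target frames = source frames × (target rate / source rate) = 9768 × (50)/(60) = 9768 × 5/6 = 8140.

8140 frames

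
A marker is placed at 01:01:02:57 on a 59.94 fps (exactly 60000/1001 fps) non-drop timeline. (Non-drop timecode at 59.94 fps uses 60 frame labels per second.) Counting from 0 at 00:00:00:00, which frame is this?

219777

Total seconds to the label: (1 × 3600 + 1 × 60 + 2) = 3662.
Frame index = 3662 × 60 + 57 = 219777.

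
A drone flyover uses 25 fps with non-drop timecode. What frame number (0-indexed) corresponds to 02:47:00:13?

250513

Total seconds to the label: (2 × 3600 + 47 × 60 + 0) = 10020.
Frame index = 10020 × 25 + 13 = 250513.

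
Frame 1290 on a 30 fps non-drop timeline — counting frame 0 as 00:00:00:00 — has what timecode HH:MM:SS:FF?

1290 ÷ 30 = 43 full seconds, remainder 0 frames.
43 s = 0 h 0 min 43 s.
Timecode: 00:00:43:00.

00:00:43:00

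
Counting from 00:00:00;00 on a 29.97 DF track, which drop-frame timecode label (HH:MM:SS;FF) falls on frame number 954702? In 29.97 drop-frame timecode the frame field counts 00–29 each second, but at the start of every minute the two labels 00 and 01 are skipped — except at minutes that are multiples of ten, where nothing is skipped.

Ten DF minutes hold 17982 frames, so frame 954702 lies in block 53 (frames 953046–971027) with 1656 frames into that block.
The block's first minute is 1800 frames and the rest 1798 each; 1656 frames reaches minute 0, so 53 × 18 + 0 × 2 = 954 labels have been skipped so far.
Adding those back, label number 954702 + 954 = 955656 at 30 labels/s is 31855 s + 6 f = 8 h 50 min 55 s frame 6, i.e. 08:50:55;06.

08:50:55;06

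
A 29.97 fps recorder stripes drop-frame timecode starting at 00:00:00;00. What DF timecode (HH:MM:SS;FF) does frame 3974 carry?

Ten DF minutes hold 17982 frames, so frame 3974 lies in block 0 (frames 0–17981) with 3974 frames into that block.
The block's first minute is 1800 frames and the rest 1798 each; 3974 frames reaches minute 2, so 0 × 18 + 2 × 2 = 4 labels have been skipped so far.
Adding those back, label number 3974 + 4 = 3978 at 30 labels/s is 132 s + 18 f = 0 h 2 min 12 s frame 18, i.e. 00:02:12;18.

00:02:12;18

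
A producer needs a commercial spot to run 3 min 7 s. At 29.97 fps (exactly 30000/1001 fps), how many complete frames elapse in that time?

5604 frames

3 min 7 s = 187 s.
Frames = 187 × 30000/1001 = 510000/91 ≈ 5604.3956.
Complete frames: 5604.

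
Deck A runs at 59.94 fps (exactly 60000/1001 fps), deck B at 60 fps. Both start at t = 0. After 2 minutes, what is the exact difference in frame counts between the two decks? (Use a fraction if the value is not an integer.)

2 min = 120 s.
A emits 60000/1001 × 120 = 7200000/1001 frames; B emits 60 × 120 = 7200.
Difference = 7200/1001 frames (≈ 7.1928); B is ahead of A.

7200/1001 frames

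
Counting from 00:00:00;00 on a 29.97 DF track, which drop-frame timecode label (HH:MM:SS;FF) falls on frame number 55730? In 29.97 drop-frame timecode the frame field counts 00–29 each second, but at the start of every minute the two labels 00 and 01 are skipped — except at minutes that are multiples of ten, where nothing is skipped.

00:30:59;14

Ten DF minutes hold 17982 frames, so frame 55730 lies in block 3 (frames 53946–71927) with 1784 frames into that block.
The block's first minute is 1800 frames and the rest 1798 each; 1784 frames reaches minute 0, so 3 × 18 + 0 × 2 = 54 labels have been skipped so far.
Adding those back, label number 55730 + 54 = 55784 at 30 labels/s is 1859 s + 14 f = 0 h 30 min 59 s frame 14, i.e. 00:30:59;14.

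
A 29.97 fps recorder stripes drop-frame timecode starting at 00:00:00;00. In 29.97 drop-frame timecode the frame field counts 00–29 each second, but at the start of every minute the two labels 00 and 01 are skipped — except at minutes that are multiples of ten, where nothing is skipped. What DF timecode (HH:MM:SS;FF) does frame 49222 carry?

Ten DF minutes hold 17982 frames, so frame 49222 lies in block 2 (frames 35964–53945) with 13258 frames into that block.
The block's first minute is 1800 frames and the rest 1798 each; 13258 frames reaches minute 7, so 2 × 18 + 7 × 2 = 50 labels have been skipped so far.
Adding those back, label number 49222 + 50 = 49272 at 30 labels/s is 1642 s + 12 f = 0 h 27 min 22 s frame 12, i.e. 00:27:22;12.

00:27:22;12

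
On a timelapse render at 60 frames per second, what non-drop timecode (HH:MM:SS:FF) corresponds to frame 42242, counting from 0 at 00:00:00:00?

42242 ÷ 60 = 704 full seconds, remainder 2 frames.
704 s = 0 h 11 min 44 s.
Timecode: 00:11:44:02.

00:11:44:02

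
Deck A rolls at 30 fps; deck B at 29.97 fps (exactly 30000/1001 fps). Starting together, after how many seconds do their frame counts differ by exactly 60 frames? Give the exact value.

2002 seconds

The gap grows by |30000/1001 − 30| = 30/1001 frames per second.
Time for a 60-frame gap: 60 ÷ (30/1001) = 2002 s.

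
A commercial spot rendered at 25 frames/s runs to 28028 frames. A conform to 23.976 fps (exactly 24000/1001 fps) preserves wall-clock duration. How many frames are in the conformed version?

Target frames = source frames × (target rate / source rate) = 28028 × (24000/1001)/(25) = 28028 × 960/1001 = 26880.

26880 frames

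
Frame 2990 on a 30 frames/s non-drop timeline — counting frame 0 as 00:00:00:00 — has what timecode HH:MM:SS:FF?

00:01:39:20

2990 ÷ 30 = 99 full seconds, remainder 20 frames.
99 s = 0 h 1 min 39 s.
Timecode: 00:01:39:20.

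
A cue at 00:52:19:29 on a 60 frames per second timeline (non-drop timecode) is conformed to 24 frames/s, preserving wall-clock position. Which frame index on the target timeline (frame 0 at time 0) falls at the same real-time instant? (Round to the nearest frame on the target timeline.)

frame 75348

Source frame index: (0×3600 + 52×60 + 19) × 60 + 29 = 188369.
Real time: 188369 / (60) = 188369/60 s.
Target frame: (188369/60) × (24) = 376738/5 ≈ 75347.600 → 75348.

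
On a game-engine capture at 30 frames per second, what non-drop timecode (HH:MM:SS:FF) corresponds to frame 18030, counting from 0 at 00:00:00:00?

18030 ÷ 30 = 601 full seconds, remainder 0 frames.
601 s = 0 h 10 min 1 s.
Timecode: 00:10:01:00.

00:10:01:00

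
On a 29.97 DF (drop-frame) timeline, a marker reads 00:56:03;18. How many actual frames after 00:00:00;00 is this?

Complete 10-minute blocks: 5, each 17982 frames → 89910.
Remaining 6 whole minutes in the current block: 1800 + 5 × 1798 = 10790 frames.
Within the current minute: 3 × 30 + 18 − 2 = 106 (labels ;00/;01 skipped at this minute). Total = 89910 + 10790 + 106 = 100806.

100806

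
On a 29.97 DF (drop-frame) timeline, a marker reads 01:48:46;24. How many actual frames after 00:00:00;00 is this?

Complete 10-minute blocks: 10, each 17982 frames → 179820.
Remaining 8 whole minutes in the current block: 1800 + 7 × 1798 = 14386 frames.
Within the current minute: 46 × 30 + 24 − 2 = 1402 (labels ;00/;01 skipped at this minute). Total = 179820 + 14386 + 1402 = 195608.

195608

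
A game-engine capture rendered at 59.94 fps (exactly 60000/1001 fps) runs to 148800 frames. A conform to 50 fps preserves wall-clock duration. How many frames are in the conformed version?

Target frames = source frames × (target rate / source rate) = 148800 × (50)/(60000/1001) = 148800 × 1001/1200 = 124124.

124124 frames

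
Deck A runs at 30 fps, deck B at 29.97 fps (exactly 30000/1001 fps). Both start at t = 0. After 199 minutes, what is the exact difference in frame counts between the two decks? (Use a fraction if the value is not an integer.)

358200/1001 frames

199 min = 11940 s.
A emits 30 × 11940 = 358200 frames; B emits 30000/1001 × 11940 = 358200000/1001.
Difference = 358200/1001 frames (≈ 357.8422); B is behind A.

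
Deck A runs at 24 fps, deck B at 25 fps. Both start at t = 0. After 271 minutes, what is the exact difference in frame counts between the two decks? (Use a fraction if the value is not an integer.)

271 min = 16260 s.
A emits 24 × 16260 = 390240 frames; B emits 25 × 16260 = 406500.
Difference = 16260 frames; B is ahead of A.

16260 frames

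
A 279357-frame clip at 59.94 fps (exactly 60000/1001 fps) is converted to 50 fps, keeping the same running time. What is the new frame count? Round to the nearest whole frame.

Frames at target rate = 279357 × (50) / (60000/1001) = 93212119/400 ≈ 233030.297.
Nearest whole frame: 233030.

233030 frames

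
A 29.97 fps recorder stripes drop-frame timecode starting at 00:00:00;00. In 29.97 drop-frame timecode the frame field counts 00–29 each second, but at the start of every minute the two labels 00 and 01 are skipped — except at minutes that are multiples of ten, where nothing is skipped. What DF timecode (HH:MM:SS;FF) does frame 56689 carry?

Ten DF minutes hold 17982 frames, so frame 56689 lies in block 3 (frames 53946–71927) with 2743 frames into that block.
The block's first minute is 1800 frames and the rest 1798 each; 2743 frames reaches minute 1, so 3 × 18 + 1 × 2 = 56 labels have been skipped so far.
Adding those back, label number 56689 + 56 = 56745 at 30 labels/s is 1891 s + 15 f = 0 h 31 min 31 s frame 15, i.e. 00:31:31;15.

00:31:31;15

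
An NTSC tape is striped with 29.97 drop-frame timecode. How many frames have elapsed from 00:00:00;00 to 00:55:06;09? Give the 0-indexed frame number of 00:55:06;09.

99089

Complete 10-minute blocks: 5, each 17982 frames → 89910.
Remaining 5 whole minutes in the current block: 1800 + 4 × 1798 = 8992 frames.
Within the current minute: 6 × 30 + 9 − 2 = 187 (labels ;00/;01 skipped at this minute). Total = 89910 + 8992 + 187 = 99089.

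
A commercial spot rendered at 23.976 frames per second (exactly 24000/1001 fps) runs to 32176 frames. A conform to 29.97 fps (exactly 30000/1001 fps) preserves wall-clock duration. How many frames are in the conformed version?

40220 frames

Target frames = source frames × (target rate / source rate) = 32176 × (30000/1001)/(24000/1001) = 32176 × 5/4 = 40220.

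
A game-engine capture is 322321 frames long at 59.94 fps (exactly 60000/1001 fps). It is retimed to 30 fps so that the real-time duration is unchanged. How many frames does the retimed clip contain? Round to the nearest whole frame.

Frames at target rate = 322321 × (30) / (60000/1001) = 322643321/2000 ≈ 161321.660.
Nearest whole frame: 161322.

161322 frames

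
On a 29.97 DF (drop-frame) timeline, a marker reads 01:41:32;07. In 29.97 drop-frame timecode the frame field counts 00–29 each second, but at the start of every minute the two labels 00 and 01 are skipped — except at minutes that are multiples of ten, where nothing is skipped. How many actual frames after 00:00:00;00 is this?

182585

As if non-drop at 30 labels/s: (1 × 3600 + 41 × 60 + 32) × 30 + 7 = 182767.
Minute boundaries passed: 101; those not divisible by 10: 101 − 10 = 91; dropped labels = 2 × 91 = 182.
Actual frame index = 182767 − 182 = 182585.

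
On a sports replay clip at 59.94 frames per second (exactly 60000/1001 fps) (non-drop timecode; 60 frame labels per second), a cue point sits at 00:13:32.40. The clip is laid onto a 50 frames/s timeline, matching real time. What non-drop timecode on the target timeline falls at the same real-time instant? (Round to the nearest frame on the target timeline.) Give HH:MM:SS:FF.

Source frame index: (0×3600 + 13×60 + 32) × 60 + 40 = 48760.
Real time: 48760 / (60000/1001) = 1220219/1500 s.
Target frame: (1220219/1500) × (50) = 1220219/30 ≈ 40673.967 → 40674.
At 50 labels/s: frame 40674 → 00:13:33:24.

00:13:33:24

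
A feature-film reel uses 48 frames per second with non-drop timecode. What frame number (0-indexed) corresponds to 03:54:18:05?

Total seconds to the label: (3 × 3600 + 54 × 60 + 18) = 14058.
Frame index = 14058 × 48 + 5 = 674789.

674789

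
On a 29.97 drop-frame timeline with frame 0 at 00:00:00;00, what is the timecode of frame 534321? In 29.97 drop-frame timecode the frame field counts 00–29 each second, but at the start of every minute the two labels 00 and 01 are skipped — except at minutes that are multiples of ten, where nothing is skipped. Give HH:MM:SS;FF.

04:57:08;17

Ten DF minutes hold 17982 frames, so frame 534321 lies in block 29 (frames 521478–539459) with 12843 frames into that block.
The block's first minute is 1800 frames and the rest 1798 each; 12843 frames reaches minute 7, so 29 × 18 + 7 × 2 = 536 labels have been skipped so far.
Adding those back, label number 534321 + 536 = 534857 at 30 labels/s is 17828 s + 17 f = 4 h 57 min 8 s frame 17, i.e. 04:57:08;17.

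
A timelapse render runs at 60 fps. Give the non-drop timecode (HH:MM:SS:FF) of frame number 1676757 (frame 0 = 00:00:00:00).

1676757 ÷ 60 = 27945 full seconds, remainder 57 frames.
27945 s = 7 h 45 min 45 s.
Timecode: 07:45:45:57.

07:45:45:57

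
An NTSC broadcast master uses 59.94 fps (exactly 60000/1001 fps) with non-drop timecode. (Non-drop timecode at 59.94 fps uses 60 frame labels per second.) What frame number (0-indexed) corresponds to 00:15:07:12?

54432

Total seconds to the label: (0 × 3600 + 15 × 60 + 7) = 907.
Frame index = 907 × 60 + 12 = 54432.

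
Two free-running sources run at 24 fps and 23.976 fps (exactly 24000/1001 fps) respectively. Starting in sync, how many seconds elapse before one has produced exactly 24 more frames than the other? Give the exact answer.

The gap grows by |24000/1001 − 24| = 24/1001 frames per second.
Time for a 24-frame gap: 24 ÷ (24/1001) = 1001 s.

1001 seconds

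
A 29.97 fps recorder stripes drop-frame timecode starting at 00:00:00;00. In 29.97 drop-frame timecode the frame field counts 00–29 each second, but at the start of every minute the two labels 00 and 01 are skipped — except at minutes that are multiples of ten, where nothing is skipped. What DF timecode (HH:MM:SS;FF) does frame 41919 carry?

Each 10-minute DF block holds 10 × 60 × 30 − 9 × 2 = 17982 frames. 41919 ÷ 17982 → 2 full blocks, remainder 5955.
Within the partial block the first minute is 1800 frames and each further minute 1798, so 3 further minute boundaries passed. Total skipped labels = 18 × 2 + 2 × 3 = 42.
Non-drop label index = 41919 + 42 = 41961; at 30 labels/s that is 00:23:18:21, i.e. DF 00:23:18;21.

00:23:18;21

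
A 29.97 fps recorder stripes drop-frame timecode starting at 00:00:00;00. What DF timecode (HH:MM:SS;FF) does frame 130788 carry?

Ten DF minutes hold 17982 frames, so frame 130788 lies in block 7 (frames 125874–143855) with 4914 frames into that block.
The block's first minute is 1800 frames and the rest 1798 each; 4914 frames reaches minute 2, so 7 × 18 + 2 × 2 = 130 labels have been skipped so far.
Adding those back, label number 130788 + 130 = 130918 at 30 labels/s is 4363 s + 28 f = 1 h 12 min 43 s frame 28, i.e. 01:12:43;28.

01:12:43;28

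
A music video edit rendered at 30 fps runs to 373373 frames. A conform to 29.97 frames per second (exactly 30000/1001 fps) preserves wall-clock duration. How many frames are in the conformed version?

373000 frames

Target frames = source frames × (target rate / source rate) = 373373 × (30000/1001)/(30) = 373373 × 1000/1001 = 373000.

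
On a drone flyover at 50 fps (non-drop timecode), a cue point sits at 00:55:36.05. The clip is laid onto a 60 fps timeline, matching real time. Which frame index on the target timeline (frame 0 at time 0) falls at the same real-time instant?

frame 200166

Source frame index: (0×3600 + 55×60 + 36) × 50 + 5 = 166805.
Real time: 166805 / (50) = 33361/10 s.
Target frame: (33361/10) × (60) = 200166.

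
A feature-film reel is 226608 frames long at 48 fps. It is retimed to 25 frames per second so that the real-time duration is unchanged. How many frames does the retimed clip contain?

Target frames = source frames × (target rate / source rate) = 226608 × (25)/(48) = 226608 × 25/48 = 118025.

118025 frames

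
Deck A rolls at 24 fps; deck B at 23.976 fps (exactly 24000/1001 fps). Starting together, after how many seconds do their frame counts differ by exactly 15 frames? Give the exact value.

The gap grows by |24000/1001 − 24| = 24/1001 frames per second.
Time for a 15-frame gap: 15 ÷ (24/1001) = 625.625 s.

625.625 seconds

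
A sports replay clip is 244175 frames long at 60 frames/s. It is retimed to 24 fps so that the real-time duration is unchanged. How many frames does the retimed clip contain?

97670 frames

Target frames = source frames × (target rate / source rate) = 244175 × (24)/(60) = 244175 × 2/5 = 97670.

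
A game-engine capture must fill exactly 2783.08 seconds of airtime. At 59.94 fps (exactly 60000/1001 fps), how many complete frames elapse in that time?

Frames = 2783.08 × 60000/1001 = 166984800/1001 ≈ 166817.9820.
Complete frames: 166817.

166817 frames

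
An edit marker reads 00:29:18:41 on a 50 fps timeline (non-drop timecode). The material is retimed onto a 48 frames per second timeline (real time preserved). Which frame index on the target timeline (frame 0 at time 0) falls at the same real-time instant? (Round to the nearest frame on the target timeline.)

frame 84423

Source frame index: (0×3600 + 29×60 + 18) × 50 + 41 = 87941.
Real time: 87941 / (50) = 87941/50 s.
Target frame: (87941/50) × (48) = 2110584/25 ≈ 84423.360 → 84423.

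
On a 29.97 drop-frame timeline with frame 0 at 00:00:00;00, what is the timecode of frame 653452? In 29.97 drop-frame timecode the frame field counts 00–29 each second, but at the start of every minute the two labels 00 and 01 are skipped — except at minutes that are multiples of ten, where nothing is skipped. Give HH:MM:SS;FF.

Each 10-minute DF block holds 10 × 60 × 30 − 9 × 2 = 17982 frames. 653452 ÷ 17982 → 36 full blocks, remainder 6100.
Within the partial block the first minute is 1800 frames and each further minute 1798, so 3 further minute boundaries passed. Total skipped labels = 18 × 36 + 2 × 3 = 654.
Non-drop label index = 653452 + 654 = 654106; at 30 labels/s that is 06:03:23:16, i.e. DF 06:03:23;16.

06:03:23;16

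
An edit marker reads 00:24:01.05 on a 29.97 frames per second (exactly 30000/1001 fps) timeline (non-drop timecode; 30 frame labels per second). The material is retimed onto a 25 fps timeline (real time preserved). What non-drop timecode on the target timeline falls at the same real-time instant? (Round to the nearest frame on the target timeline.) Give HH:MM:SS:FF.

00:24:02:15

Source frame index: (0×3600 + 24×60 + 1) × 30 + 5 = 43235.
Real time: 43235 / (30000/1001) = 8655647/6000 s.
Target frame: (8655647/6000) × (25) = 8655647/240 ≈ 36065.196 → 36065.
At 25 labels/s: frame 36065 → 00:24:02:15.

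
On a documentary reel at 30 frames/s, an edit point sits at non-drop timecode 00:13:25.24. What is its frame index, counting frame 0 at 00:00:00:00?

Total seconds to the label: (0 × 3600 + 13 × 60 + 25) = 805.
Frame index = 805 × 30 + 24 = 24174.

24174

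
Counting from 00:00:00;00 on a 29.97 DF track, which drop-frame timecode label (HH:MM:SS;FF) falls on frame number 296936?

Ten DF minutes hold 17982 frames, so frame 296936 lies in block 16 (frames 287712–305693) with 9224 frames into that block.
The block's first minute is 1800 frames and the rest 1798 each; 9224 frames reaches minute 5, so 16 × 18 + 5 × 2 = 298 labels have been skipped so far.
Adding those back, label number 296936 + 298 = 297234 at 30 labels/s is 9907 s + 24 f = 2 h 45 min 7 s frame 24, i.e. 02:45:07;24.

02:45:07;24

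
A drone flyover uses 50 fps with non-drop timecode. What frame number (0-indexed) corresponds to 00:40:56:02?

122802

Total seconds to the label: (0 × 3600 + 40 × 60 + 56) = 2456.
Frame index = 2456 × 50 + 2 = 122802.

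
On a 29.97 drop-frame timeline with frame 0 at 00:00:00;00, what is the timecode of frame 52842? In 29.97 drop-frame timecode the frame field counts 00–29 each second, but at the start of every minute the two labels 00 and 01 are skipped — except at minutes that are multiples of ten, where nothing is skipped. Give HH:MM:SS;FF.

Each 10-minute DF block holds 10 × 60 × 30 − 9 × 2 = 17982 frames. 52842 ÷ 17982 → 2 full blocks, remainder 16878.
Within the partial block the first minute is 1800 frames and each further minute 1798, so 9 further minute boundaries passed. Total skipped labels = 18 × 2 + 2 × 9 = 54.
Non-drop label index = 52842 + 54 = 52896; at 30 labels/s that is 00:29:23:06, i.e. DF 00:29:23;06.

00:29:23;06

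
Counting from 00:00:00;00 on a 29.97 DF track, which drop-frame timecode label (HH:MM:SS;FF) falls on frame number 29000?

Each 10-minute DF block holds 10 × 60 × 30 − 9 × 2 = 17982 frames. 29000 ÷ 17982 → 1 full block, remainder 11018.
Within the partial block the first minute is 1800 frames and each further minute 1798, so 6 further minute boundaries passed. Total skipped labels = 18 × 1 + 2 × 6 = 30.
Non-drop label index = 29000 + 30 = 29030; at 30 labels/s that is 00:16:07:20, i.e. DF 00:16:07;20.

00:16:07;20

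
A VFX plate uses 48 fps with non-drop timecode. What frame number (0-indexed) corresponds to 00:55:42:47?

frame 160463

Total seconds to the label: (0 × 3600 + 55 × 60 + 42) = 3342.
Frame index = 3342 × 48 + 47 = 160463.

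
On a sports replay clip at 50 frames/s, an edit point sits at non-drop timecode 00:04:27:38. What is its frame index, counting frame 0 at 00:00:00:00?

Total seconds to the label: (0 × 3600 + 4 × 60 + 27) = 267.
Frame index = 267 × 50 + 38 = 13388.

13388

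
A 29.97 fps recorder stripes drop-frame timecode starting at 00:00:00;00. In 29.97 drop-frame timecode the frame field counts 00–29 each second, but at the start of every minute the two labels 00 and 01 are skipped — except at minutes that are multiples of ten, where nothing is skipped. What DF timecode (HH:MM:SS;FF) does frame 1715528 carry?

Ten DF minutes hold 17982 frames, so frame 1715528 lies in block 95 (frames 1708290–1726271) with 7238 frames into that block.
The block's first minute is 1800 frames and the rest 1798 each; 7238 frames reaches minute 4, so 95 × 18 + 4 × 2 = 1718 labels have been skipped so far.
Adding those back, label number 1715528 + 1718 = 1717246 at 30 labels/s is 57241 s + 16 f = 15 h 54 min 1 s frame 16, i.e. 15:54:01;16.

15:54:01;16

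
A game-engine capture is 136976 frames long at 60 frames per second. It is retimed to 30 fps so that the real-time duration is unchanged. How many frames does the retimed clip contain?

68488 frames

Target frames = source frames × (target rate / source rate) = 136976 × (30)/(60) = 136976 × 1/2 = 68488.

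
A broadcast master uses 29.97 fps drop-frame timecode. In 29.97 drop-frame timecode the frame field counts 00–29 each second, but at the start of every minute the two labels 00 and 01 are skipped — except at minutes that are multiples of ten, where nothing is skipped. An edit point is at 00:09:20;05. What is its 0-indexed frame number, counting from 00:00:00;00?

16787

As if non-drop at 30 labels/s: (0 × 3600 + 9 × 60 + 20) × 30 + 5 = 16805.
Minute boundaries passed: 9; those not divisible by 10: 9 − 0 = 9; dropped labels = 2 × 9 = 18.
Actual frame index = 16805 − 18 = 16787.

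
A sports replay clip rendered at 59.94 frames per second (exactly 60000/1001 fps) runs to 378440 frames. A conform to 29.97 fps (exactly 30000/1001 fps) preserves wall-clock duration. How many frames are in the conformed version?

189220 frames

Target frames = source frames × (target rate / source rate) = 378440 × (30000/1001)/(60000/1001) = 378440 × 1/2 = 189220.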